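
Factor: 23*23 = 23^2 = 529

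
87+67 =154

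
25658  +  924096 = 949754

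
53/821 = 53/821 = 0.06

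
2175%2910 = 2175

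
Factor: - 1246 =  -  2^1*7^1* 89^1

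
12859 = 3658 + 9201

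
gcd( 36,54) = 18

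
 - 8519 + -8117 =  - 16636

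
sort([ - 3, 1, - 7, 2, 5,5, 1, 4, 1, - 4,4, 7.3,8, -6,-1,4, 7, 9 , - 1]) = [ - 7, - 6, - 4, - 3,  -  1, - 1, 1,  1,  1, 2 , 4,4,  4,5,5, 7, 7.3,8, 9]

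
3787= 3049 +738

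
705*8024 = 5656920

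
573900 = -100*( - 5739 ) 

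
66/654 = 11/109 = 0.10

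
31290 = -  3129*( - 10)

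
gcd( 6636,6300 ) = 84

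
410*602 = 246820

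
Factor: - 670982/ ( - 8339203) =2^1*13^1*131^1*197^1 * 8339203^ ( - 1) 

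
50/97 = 50/97 = 0.52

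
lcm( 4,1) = 4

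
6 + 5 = 11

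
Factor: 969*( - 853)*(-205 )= 169444185 = 3^1*5^1*17^1*19^1*41^1 * 853^1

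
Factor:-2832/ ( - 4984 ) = 354/623 = 2^1*3^1*7^(-1)*59^1*89^( - 1 ) 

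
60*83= 4980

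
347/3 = 115  +  2/3 = 115.67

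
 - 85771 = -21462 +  - 64309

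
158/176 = 79/88 = 0.90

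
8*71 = 568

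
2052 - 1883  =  169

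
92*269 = 24748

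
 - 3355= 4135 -7490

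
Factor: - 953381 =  - 11^1*13^1*59^1* 113^1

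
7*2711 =18977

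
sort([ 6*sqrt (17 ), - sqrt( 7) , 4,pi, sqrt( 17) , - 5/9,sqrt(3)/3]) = [ - sqrt( 7 ),- 5/9, sqrt( 3 )/3,pi,4,sqrt ( 17 ),6*sqrt( 17) ] 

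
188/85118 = 94/42559= 0.00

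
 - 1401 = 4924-6325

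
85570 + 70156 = 155726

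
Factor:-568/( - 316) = 2^1*71^1*79^( - 1) = 142/79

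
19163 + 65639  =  84802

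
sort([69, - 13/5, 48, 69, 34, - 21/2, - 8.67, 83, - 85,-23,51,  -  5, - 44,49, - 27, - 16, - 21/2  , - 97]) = [ - 97, - 85, - 44 , - 27, - 23,  -  16,-21/2, - 21/2, - 8.67,  -  5, - 13/5,  34 , 48, 49, 51, 69,69,83 ] 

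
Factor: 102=2^1 * 3^1*17^1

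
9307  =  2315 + 6992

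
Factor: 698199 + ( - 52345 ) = 2^1*11^1*31^1*947^1 = 645854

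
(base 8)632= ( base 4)12122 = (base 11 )343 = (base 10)410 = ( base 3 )120012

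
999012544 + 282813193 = 1281825737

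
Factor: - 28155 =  - 3^1*5^1*1877^1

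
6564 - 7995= - 1431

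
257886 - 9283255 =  - 9025369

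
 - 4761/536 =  - 9 +63/536 = - 8.88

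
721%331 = 59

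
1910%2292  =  1910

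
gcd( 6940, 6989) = 1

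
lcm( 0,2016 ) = 0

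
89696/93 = 89696/93  =  964.47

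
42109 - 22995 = 19114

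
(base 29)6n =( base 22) 8l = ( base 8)305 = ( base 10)197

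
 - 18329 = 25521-43850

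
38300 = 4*9575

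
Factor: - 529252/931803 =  - 2^2*3^( - 1 ) *131^( - 1)*2371^( - 1)*132313^1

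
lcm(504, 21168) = 21168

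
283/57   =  283/57 = 4.96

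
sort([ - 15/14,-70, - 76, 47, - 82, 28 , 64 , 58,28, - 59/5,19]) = [-82, - 76, - 70 , - 59/5, - 15/14, 19,28 , 28, 47,58, 64 ] 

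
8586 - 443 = 8143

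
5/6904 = 5/6904 = 0.00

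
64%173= 64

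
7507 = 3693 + 3814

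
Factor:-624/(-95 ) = 2^4*3^1 *5^( - 1 )*13^1 * 19^( - 1)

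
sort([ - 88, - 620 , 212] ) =[ - 620, - 88,212 ] 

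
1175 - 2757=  - 1582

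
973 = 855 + 118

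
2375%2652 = 2375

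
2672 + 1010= 3682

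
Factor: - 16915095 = -3^3* 5^1 * 107^1*1171^1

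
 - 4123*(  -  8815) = 36344245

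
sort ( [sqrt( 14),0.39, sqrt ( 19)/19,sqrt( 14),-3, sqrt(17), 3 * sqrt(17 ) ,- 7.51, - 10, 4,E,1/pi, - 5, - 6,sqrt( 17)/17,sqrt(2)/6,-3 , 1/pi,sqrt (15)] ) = [- 10 , - 7.51,-6, - 5, - 3, - 3, sqrt( 19 )/19, sqrt( 2 ) /6, sqrt(17)/17, 1/pi,1/pi,0.39, E, sqrt(14), sqrt(14),sqrt(15 ),4 , sqrt( 17 ) , 3*sqrt(17) ] 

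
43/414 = 43/414 =0.10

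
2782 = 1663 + 1119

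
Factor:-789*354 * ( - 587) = 2^1* 3^2*59^1*263^1*587^1 = 163952622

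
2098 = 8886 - 6788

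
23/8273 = 23/8273 = 0.00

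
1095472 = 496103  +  599369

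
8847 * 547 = 4839309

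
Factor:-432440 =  - 2^3*5^1*19^1 * 569^1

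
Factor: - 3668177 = -73^1*109^1*461^1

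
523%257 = 9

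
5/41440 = 1/8288  =  0.00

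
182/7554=91/3777 = 0.02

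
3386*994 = 3365684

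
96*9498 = 911808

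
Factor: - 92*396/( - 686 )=18216/343 = 2^3*3^2*7^(  -  3)*11^1*23^1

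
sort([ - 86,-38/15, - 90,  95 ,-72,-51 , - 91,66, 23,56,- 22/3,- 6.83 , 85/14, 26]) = [ - 91, - 90, - 86,- 72,-51,-22/3,  -  6.83, - 38/15,  85/14, 23,26, 56, 66,95] 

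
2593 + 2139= 4732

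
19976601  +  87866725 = 107843326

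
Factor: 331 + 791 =2^1 * 3^1  *  11^1 * 17^1= 1122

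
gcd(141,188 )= 47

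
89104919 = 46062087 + 43042832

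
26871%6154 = 2255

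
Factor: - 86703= - 3^1 * 28901^1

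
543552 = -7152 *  ( - 76) 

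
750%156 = 126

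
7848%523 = 3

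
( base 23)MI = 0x20c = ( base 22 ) 11i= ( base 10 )524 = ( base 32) gc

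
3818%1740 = 338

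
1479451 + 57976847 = 59456298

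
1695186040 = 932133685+763052355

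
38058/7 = 38058/7=5436.86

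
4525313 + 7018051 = 11543364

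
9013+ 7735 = 16748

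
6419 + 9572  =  15991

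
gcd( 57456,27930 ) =798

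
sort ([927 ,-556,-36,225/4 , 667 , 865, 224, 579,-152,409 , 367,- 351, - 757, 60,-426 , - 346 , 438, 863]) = [ -757,-556,-426,- 351 ,-346, - 152, - 36 , 225/4 , 60, 224, 367, 409, 438, 579,  667, 863, 865,927] 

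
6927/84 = 82 + 13/28 = 82.46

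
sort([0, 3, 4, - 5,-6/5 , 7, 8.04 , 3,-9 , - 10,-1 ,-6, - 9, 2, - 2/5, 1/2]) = [ - 10, - 9,-9, - 6, - 5,-6/5, - 1,-2/5, 0,1/2 , 2, 3, 3, 4,7, 8.04 ]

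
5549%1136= 1005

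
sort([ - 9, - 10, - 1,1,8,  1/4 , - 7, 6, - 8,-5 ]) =[ - 10, - 9, - 8, - 7, - 5,  -  1, 1/4, 1,  6,8 ]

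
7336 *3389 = 24861704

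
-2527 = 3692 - 6219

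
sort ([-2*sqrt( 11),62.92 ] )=[  -  2*sqrt( 11), 62.92 ]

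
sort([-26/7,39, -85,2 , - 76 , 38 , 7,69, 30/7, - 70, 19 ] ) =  [ - 85, - 76, - 70,-26/7, 2,30/7,7,19,38, 39,69 ] 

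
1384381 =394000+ 990381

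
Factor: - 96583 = -59^1*1637^1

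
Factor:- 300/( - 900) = 1/3 = 3^(-1 )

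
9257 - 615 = 8642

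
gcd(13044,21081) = 3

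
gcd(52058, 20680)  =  2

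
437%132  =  41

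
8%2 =0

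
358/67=358/67=5.34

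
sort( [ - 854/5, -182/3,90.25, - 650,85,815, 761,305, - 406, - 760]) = [  -  760, - 650,- 406,-854/5, -182/3,85 , 90.25,305,761, 815]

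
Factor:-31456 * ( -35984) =1131912704 = 2^9*13^1*173^1*983^1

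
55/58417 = 55/58417 =0.00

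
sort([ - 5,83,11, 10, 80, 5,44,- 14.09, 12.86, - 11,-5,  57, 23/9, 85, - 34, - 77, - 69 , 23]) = [  -  77, - 69, - 34, - 14.09, -11, - 5, - 5,23/9, 5,10,11,  12.86 , 23, 44, 57,80,83, 85]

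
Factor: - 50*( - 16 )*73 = 58400 = 2^5*5^2*73^1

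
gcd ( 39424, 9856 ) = 9856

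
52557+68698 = 121255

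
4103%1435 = 1233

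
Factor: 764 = 2^2*191^1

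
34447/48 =34447/48 = 717.65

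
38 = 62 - 24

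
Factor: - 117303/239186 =-2^ ( - 1 )*3^1*59^( -1 ) * 61^1 *641^1*2027^( - 1 ) 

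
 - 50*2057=-102850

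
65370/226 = 32685/113 = 289.25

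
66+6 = 72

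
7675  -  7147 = 528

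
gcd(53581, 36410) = 11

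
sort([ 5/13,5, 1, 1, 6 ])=[5/13,  1, 1, 5,6]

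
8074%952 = 458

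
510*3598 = 1834980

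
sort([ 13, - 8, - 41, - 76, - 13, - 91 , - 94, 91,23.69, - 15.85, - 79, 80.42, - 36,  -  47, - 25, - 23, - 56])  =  [ - 94, - 91, - 79, - 76 , - 56, - 47, - 41, - 36, - 25, - 23, - 15.85, - 13, - 8, 13,23.69, 80.42 , 91]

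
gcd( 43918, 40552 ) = 2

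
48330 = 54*895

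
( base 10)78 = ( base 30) 2i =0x4e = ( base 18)46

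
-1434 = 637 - 2071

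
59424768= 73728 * 806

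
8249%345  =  314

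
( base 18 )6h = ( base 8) 175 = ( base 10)125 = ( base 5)1000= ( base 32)3T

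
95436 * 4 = 381744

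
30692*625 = 19182500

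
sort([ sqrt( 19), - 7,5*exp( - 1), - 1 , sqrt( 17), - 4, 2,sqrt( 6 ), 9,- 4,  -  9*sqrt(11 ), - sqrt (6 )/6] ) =[ - 9*sqrt(11), - 7, - 4,- 4, - 1, - sqrt(6)/6, 5*exp( - 1), 2, sqrt (6), sqrt( 17),sqrt( 19 ), 9 ]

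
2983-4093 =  - 1110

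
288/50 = 5 + 19/25 = 5.76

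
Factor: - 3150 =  -2^1*3^2*5^2*7^1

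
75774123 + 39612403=115386526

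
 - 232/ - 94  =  116/47 = 2.47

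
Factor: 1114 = 2^1*557^1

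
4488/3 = 1496 =1496.00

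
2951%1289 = 373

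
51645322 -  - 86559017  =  138204339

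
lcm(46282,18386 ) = 1342178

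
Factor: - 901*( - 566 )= 2^1*17^1 * 53^1*283^1= 509966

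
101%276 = 101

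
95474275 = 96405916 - 931641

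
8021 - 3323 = 4698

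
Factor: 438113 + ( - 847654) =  - 409541 = - 11^1  *  31^1*1201^1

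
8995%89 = 6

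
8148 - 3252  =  4896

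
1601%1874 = 1601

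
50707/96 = 50707/96=528.20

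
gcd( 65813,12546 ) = 1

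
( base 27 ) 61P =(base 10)4426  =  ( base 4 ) 1011022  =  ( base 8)10512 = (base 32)4AA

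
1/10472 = 1/10472= 0.00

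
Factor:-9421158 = - 2^1*3^1*1570193^1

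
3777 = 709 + 3068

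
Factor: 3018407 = 7^1 *29^1*14869^1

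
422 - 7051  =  -6629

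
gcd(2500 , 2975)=25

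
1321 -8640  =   - 7319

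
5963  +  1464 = 7427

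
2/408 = 1/204 = 0.00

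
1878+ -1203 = 675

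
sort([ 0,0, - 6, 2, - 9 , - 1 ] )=[ - 9, - 6, -1 , 0,  0,2 ]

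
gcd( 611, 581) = 1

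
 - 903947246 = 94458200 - 998405446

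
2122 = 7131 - 5009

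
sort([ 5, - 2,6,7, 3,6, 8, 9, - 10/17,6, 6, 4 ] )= [-2, - 10/17, 3,4, 5, 6, 6, 6, 6,7, 8, 9 ] 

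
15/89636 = 15/89636= 0.00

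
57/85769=57/85769 = 0.00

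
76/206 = 38/103 = 0.37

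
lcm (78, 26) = 78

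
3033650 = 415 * 7310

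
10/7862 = 5/3931 = 0.00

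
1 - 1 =0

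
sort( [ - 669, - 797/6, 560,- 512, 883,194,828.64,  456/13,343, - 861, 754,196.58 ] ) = [ - 861,- 669, - 512, - 797/6,456/13 , 194,196.58,343,560,754,828.64,883] 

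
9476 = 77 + 9399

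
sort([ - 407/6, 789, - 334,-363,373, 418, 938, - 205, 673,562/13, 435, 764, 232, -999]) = [ - 999, -363, - 334,-205, - 407/6 , 562/13,232,373,418, 435 , 673,764, 789,938 ] 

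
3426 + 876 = 4302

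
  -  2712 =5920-8632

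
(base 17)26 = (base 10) 40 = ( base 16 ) 28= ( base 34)16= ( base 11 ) 37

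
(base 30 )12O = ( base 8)1730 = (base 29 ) 14R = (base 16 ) 3d8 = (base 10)984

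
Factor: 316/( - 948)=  - 3^( - 1) = - 1/3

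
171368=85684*2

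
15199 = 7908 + 7291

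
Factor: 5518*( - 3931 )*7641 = -2^1*3^3*31^1*89^1*283^1*3931^1 = -165742902378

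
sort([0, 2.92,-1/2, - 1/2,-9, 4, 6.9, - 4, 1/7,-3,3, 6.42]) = [ - 9 ,- 4, - 3, - 1/2,-1/2,0, 1/7,2.92, 3 , 4, 6.42,  6.9 ]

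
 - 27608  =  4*( - 6902) 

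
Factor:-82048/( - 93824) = 641^1*733^( - 1 ) = 641/733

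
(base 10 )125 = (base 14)8d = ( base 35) 3K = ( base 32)3t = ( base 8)175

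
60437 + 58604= 119041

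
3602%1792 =18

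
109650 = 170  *645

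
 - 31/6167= - 31/6167 = - 0.01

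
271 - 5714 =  - 5443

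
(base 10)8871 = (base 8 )21247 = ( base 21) k29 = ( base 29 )AFQ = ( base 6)105023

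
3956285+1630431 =5586716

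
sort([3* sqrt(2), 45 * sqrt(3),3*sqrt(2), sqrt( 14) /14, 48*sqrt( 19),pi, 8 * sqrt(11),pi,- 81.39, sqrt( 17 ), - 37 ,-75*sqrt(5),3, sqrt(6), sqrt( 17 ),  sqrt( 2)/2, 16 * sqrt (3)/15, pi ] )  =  [ - 75*sqrt( 5),-81.39,  -  37,sqrt(14)/14,sqrt( 2) /2,  16*sqrt( 3)/15,sqrt( 6 ),3 , pi , pi, pi, sqrt( 17), sqrt( 17),3*sqrt( 2 ), 3*sqrt( 2), 8 * sqrt( 11 ),  45*sqrt( 3 ),  48 * sqrt(19)] 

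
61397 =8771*7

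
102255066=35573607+66681459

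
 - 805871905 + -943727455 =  - 1749599360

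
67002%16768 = 16698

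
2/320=1/160 = 0.01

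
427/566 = 427/566 = 0.75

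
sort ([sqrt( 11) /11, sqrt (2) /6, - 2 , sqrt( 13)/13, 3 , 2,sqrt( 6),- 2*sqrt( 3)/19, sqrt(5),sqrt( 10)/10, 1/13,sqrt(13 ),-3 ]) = [ - 3, - 2, - 2 * sqrt (3)/19 , 1/13 , sqrt ( 2) /6,sqrt ( 13) /13,sqrt ( 11 )/11,sqrt(10 )/10, 2, sqrt(5),sqrt(  6 ),3,  sqrt ( 13 )] 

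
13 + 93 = 106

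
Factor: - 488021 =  - 488021^1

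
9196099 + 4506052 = 13702151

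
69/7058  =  69/7058 = 0.01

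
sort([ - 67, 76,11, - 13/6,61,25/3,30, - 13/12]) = [ - 67 , - 13/6, - 13/12,25/3,11,30,61,76]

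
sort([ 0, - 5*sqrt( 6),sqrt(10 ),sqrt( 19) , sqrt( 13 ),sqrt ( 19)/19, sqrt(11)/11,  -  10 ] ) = [ - 5 * sqrt( 6),-10,0,sqrt (19)/19,  sqrt( 11)/11, sqrt( 10),sqrt( 13), sqrt(19)] 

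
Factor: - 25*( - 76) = 1900 =2^2*5^2*19^1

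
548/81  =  548/81 = 6.77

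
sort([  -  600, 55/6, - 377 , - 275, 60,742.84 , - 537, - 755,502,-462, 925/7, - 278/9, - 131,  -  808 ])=[-808, - 755,-600, - 537,  -  462, - 377,  -  275, - 131,-278/9, 55/6, 60,925/7, 502, 742.84] 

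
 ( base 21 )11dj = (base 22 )ke6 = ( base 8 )23412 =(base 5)304434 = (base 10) 9994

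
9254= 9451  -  197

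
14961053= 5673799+9287254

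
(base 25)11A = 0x294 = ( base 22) 180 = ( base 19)1fe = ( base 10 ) 660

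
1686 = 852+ 834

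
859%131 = 73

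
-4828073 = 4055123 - 8883196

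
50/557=50/557 = 0.09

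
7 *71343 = 499401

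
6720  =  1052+5668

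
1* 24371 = 24371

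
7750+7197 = 14947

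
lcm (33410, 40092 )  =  200460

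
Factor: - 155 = -5^1*31^1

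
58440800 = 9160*6380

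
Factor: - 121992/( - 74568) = 17^1*23^1* 239^(  -  1) = 391/239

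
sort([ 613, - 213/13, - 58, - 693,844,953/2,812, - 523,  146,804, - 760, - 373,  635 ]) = [  -  760,- 693 , - 523,-373, - 58, - 213/13, 146,  953/2, 613,635,804, 812,  844 ]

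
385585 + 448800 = 834385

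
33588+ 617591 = 651179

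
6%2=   0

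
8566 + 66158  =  74724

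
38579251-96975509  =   - 58396258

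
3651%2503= 1148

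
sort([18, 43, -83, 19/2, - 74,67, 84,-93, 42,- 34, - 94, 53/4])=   [ - 94, - 93,  -  83, - 74,-34, 19/2,53/4, 18, 42,43,67, 84 ] 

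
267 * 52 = 13884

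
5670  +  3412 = 9082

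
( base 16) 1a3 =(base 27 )FE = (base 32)d3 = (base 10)419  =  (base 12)2ab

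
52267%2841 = 1129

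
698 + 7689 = 8387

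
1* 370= 370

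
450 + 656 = 1106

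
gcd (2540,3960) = 20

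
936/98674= 468/49337 = 0.01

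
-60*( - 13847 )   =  830820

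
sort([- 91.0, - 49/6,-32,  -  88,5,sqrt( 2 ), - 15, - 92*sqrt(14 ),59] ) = [ - 92* sqrt( 14),-91.0, - 88, - 32,  -  15, - 49/6,sqrt( 2),5,59]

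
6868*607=4168876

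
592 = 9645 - 9053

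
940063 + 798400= 1738463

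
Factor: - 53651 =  - 13^1*4127^1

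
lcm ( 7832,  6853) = 54824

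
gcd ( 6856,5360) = 8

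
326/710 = 163/355 = 0.46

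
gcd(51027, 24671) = 1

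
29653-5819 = 23834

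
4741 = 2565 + 2176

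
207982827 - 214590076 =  - 6607249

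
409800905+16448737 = 426249642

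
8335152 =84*99228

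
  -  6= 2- 8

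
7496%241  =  25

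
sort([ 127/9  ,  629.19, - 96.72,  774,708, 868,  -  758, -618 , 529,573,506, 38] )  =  [ - 758 , - 618,  -  96.72, 127/9,38, 506, 529, 573, 629.19, 708,774,868] 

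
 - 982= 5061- 6043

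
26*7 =182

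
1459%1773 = 1459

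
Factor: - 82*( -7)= 2^1*7^1 * 41^1  =  574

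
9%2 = 1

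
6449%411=284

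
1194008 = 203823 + 990185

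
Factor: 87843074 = 2^1*11^1*41^1 * 97387^1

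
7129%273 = 31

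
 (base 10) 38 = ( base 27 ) 1B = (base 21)1h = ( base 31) 17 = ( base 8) 46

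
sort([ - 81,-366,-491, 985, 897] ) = [ - 491,-366,- 81,897, 985] 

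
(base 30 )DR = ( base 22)il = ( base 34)c9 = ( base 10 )417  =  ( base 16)1A1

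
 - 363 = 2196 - 2559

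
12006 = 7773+4233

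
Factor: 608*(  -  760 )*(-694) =2^9*5^1*19^2*347^1 = 320683520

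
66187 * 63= 4169781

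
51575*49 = 2527175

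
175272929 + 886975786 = 1062248715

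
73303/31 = 2364  +  19/31 = 2364.61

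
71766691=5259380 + 66507311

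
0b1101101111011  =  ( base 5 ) 211120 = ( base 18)13cf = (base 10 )7035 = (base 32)6rr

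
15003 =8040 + 6963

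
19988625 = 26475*755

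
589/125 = 589/125 = 4.71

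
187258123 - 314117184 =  -126859061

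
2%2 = 0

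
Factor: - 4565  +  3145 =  - 2^2*5^1 * 71^1 = -1420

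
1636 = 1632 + 4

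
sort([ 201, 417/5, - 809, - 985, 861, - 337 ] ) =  [-985, - 809, - 337, 417/5, 201,861]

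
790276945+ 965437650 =1755714595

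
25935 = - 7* (  -  3705)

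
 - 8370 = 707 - 9077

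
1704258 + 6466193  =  8170451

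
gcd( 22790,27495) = 5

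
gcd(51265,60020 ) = 5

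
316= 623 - 307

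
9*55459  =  499131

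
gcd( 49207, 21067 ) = 1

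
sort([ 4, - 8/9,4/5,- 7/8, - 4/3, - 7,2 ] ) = [ - 7,-4/3, -8/9,  -  7/8, 4/5, 2 , 4 ]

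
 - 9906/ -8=1238  +  1/4 = 1238.25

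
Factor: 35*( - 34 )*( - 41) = 2^1*5^1*7^1*17^1*41^1 = 48790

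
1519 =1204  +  315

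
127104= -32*( - 3972)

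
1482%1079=403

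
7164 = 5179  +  1985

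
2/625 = 2/625= 0.00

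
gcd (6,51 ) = 3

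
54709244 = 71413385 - 16704141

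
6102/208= 3051/104= 29.34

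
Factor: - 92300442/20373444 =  - 1183339/261198 = - 2^( - 1)*3^( -3)*7^( - 1 ) * 19^1*61^1 * 691^( - 1 )*1021^1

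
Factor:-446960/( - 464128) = 2^(-4 ) * 5^1*7^( - 2)* 151^1=755/784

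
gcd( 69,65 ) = 1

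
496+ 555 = 1051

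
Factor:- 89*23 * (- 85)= 5^1*17^1*23^1 * 89^1 = 173995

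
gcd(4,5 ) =1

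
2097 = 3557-1460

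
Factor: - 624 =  - 2^4*3^1*13^1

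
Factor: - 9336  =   - 2^3*3^1*389^1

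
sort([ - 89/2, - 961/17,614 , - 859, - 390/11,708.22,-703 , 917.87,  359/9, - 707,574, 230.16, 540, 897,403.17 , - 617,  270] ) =[ - 859, - 707, - 703, - 617, - 961/17, - 89/2, - 390/11, 359/9,230.16,270 , 403.17,540,574,614,708.22,  897,917.87 ] 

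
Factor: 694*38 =2^2 * 19^1*347^1 = 26372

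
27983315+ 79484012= 107467327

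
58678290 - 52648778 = 6029512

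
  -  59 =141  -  200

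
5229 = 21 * 249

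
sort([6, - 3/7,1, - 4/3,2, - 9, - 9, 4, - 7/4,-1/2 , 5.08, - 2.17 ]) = [ - 9, - 9, - 2.17, - 7/4, - 4/3, - 1/2, - 3/7,  1,  2,4, 5.08,6 ]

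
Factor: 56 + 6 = 62 = 2^1*31^1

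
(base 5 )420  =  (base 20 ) 5a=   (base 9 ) 132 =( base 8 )156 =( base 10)110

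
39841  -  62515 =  - 22674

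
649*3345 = 2170905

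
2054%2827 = 2054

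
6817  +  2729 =9546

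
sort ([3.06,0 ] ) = [ 0,3.06] 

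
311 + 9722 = 10033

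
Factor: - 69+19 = -2^1*5^2 = -50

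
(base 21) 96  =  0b11000011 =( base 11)168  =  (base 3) 21020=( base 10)195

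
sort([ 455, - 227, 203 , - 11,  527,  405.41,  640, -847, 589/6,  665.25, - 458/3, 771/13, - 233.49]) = [  -  847, - 233.49, - 227,  -  458/3,  -  11, 771/13,589/6, 203, 405.41,  455 , 527, 640, 665.25 ]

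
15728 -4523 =11205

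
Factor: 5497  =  23^1*239^1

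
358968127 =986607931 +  - 627639804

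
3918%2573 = 1345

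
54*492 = 26568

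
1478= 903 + 575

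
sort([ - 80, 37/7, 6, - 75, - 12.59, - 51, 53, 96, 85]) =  [ - 80, - 75, - 51, - 12.59 , 37/7, 6 , 53, 85, 96]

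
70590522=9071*7782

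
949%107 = 93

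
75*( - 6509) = - 488175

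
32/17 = 32/17= 1.88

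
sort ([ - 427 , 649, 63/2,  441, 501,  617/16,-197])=[ - 427, - 197, 63/2, 617/16, 441, 501,649]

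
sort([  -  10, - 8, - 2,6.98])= [ - 10 , - 8,-2, 6.98 ] 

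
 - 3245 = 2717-5962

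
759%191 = 186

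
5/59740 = 1/11948 = 0.00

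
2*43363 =86726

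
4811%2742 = 2069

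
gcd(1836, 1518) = 6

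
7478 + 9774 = 17252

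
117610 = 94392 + 23218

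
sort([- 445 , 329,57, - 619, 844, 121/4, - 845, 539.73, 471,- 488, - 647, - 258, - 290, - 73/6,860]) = [- 845, - 647,-619, - 488,  -  445,-290, - 258, - 73/6,121/4,57, 329,471, 539.73,844, 860]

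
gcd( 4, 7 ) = 1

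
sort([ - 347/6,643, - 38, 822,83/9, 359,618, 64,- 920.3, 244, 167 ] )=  [ - 920.3, - 347/6,-38,83/9, 64,167, 244, 359, 618,643,822 ]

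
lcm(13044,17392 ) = 52176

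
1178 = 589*2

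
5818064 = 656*8869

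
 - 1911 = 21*( - 91) 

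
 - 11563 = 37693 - 49256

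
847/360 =2 + 127/360 = 2.35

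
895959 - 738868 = 157091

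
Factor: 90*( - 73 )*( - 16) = 105120 = 2^5*3^2*5^1*73^1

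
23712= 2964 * 8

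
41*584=23944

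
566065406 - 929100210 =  - 363034804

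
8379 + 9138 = 17517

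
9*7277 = 65493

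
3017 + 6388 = 9405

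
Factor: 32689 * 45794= 1496960066 = 2^1*7^1*97^1 * 337^1*3271^1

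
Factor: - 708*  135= - 95580 =- 2^2*3^4*5^1 * 59^1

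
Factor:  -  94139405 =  - 5^1*31^1*197^1*3083^1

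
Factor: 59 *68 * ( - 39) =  - 156468  =  -2^2*3^1*13^1*17^1*59^1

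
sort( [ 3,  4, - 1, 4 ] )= [ - 1, 3,4,4]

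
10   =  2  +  8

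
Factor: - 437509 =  - 437509^1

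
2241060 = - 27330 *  ( - 82 )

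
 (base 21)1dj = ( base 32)mt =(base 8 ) 1335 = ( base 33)M7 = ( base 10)733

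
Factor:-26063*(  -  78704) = 2^4*67^1*389^1*4919^1 = 2051262352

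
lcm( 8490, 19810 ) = 59430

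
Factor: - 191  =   - 191^1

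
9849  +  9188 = 19037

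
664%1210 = 664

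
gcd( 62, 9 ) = 1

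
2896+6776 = 9672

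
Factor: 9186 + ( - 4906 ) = 2^3*5^1*  107^1 = 4280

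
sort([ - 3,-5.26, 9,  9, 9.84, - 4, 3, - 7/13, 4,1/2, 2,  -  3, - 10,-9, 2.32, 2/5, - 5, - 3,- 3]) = [ - 10, - 9, - 5.26, - 5, - 4,- 3, - 3, - 3, - 3, - 7/13,2/5, 1/2,2, 2.32,3,  4, 9 , 9, 9.84]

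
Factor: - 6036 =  - 2^2*3^1*503^1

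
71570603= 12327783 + 59242820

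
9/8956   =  9/8956  =  0.00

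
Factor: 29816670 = 2^1*3^1*5^1* 13^2*5881^1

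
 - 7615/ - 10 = 1523/2 = 761.50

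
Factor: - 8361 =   -  3^2 *929^1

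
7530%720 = 330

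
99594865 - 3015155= 96579710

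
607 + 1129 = 1736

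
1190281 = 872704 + 317577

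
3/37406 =3/37406 = 0.00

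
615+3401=4016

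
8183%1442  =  973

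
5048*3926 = 19818448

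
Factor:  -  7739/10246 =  - 71/94 = - 2^( - 1 )*47^( - 1)*71^1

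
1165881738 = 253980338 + 911901400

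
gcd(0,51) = 51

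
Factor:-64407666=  - 2^1*3^1 * 29^1*370159^1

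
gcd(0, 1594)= 1594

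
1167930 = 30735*38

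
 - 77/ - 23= 3 + 8/23 = 3.35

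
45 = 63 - 18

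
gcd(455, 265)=5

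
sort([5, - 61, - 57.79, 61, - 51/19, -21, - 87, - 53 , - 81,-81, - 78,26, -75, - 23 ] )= [ - 87, -81, - 81, - 78, - 75,- 61, - 57.79, - 53,- 23,  -  21, - 51/19, 5 , 26,61]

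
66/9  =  22/3 = 7.33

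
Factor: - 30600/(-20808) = 25/17 = 5^2*17^(-1) 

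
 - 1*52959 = - 52959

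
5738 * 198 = 1136124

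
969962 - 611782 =358180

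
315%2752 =315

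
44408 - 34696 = 9712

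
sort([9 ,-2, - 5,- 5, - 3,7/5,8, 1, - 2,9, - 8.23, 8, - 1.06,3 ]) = [- 8.23, - 5,- 5, - 3, -2, - 2, - 1.06,1, 7/5, 3 , 8, 8,9,9]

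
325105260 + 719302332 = 1044407592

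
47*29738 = 1397686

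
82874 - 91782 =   -  8908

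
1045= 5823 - 4778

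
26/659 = 26/659 = 0.04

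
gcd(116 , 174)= 58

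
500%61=12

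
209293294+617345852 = 826639146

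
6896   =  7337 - 441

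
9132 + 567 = 9699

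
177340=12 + 177328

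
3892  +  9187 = 13079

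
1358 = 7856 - 6498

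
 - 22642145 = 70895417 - 93537562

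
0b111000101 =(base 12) 319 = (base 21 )10C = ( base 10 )453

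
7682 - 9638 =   -  1956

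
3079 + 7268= 10347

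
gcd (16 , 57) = 1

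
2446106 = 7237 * 338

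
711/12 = 237/4 = 59.25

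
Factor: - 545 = -5^1* 109^1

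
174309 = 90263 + 84046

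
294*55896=16433424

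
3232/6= 1616/3 = 538.67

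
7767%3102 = 1563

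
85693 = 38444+47249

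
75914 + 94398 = 170312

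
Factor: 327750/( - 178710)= - 475/259 = -  5^2*7^( - 1 )*19^1*37^(-1 )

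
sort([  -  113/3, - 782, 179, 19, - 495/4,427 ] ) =[-782,  -  495/4, - 113/3, 19,  179,  427 ]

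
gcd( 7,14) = 7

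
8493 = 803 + 7690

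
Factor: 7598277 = 3^2*844253^1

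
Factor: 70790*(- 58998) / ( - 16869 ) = 2^2 * 5^1 * 5623^( - 1) * 7079^1 * 9833^1=1392156140/5623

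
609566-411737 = 197829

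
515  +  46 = 561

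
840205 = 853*985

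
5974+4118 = 10092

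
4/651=4/651=0.01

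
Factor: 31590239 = 73^1*432743^1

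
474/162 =2 + 25/27=2.93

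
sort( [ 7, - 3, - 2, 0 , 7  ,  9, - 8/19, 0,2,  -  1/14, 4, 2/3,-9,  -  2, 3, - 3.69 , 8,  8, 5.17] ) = [-9, - 3.69,-3, - 2,-2, - 8/19, - 1/14,0,  0,2/3, 2, 3,4,  5.17,7, 7,8,8, 9]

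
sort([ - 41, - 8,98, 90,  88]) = [ - 41, - 8, 88, 90, 98]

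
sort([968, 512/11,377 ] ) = [ 512/11,377,968]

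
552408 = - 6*(  -  92068)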